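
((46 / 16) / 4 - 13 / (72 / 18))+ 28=815 / 32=25.47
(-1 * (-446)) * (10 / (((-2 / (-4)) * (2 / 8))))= 35680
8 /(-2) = -4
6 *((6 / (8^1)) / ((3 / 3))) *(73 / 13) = 657 / 26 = 25.27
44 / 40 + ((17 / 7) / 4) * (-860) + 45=-33323 / 70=-476.04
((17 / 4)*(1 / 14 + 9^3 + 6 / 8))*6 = 1042185 / 56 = 18610.45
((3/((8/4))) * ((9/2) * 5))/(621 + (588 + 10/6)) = 405/14528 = 0.03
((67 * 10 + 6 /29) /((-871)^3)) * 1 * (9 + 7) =-310976 /19162513019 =-0.00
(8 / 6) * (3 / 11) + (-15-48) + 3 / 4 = -2723 / 44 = -61.89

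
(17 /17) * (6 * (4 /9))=8 /3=2.67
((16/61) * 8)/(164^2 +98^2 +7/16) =2048/35624427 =0.00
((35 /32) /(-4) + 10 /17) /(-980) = -137 /426496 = -0.00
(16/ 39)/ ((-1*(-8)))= 2/ 39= 0.05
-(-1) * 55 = 55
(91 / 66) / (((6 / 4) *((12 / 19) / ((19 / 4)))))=32851 / 4752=6.91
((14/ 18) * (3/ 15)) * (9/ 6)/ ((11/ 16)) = 56/ 165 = 0.34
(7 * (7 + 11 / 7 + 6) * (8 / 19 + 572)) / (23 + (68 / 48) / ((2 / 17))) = 26624448 / 15979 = 1666.21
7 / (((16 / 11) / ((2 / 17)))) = 77 / 136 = 0.57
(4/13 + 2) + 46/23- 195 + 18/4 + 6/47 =-227371/1222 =-186.06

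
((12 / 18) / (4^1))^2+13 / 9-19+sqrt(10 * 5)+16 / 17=-10151 / 612+5 * sqrt(2)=-9.52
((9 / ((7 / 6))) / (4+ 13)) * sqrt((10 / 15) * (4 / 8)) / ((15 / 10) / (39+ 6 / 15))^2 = 310472 * sqrt(3) / 2975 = 180.76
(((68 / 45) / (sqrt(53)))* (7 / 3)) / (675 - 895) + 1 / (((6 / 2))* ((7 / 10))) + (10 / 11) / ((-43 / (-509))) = 11.24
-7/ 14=-1/ 2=-0.50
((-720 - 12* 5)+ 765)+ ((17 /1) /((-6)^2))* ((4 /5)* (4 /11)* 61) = -3277 /495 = -6.62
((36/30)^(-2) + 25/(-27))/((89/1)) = -25/9612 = -0.00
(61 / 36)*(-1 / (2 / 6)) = -61 / 12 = -5.08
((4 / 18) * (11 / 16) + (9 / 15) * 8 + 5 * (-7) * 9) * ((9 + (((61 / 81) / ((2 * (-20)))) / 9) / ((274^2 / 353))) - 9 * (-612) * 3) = -5126010.72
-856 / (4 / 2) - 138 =-566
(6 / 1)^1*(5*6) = 180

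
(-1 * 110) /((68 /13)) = -21.03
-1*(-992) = 992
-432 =-432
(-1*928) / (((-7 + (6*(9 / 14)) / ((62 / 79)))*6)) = 201376 / 2715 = 74.17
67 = 67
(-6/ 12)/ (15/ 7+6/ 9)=-21/ 118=-0.18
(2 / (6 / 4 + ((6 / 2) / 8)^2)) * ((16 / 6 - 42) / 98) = -7552 / 15435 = -0.49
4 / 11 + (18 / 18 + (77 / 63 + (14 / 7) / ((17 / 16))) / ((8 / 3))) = 11345 / 4488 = 2.53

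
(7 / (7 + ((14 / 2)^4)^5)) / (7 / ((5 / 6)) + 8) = 5 / 934709405200597808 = 0.00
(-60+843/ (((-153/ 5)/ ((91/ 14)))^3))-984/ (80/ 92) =-57289943501/ 47754360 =-1199.68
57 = 57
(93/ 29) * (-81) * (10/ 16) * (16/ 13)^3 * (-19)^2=-109266.51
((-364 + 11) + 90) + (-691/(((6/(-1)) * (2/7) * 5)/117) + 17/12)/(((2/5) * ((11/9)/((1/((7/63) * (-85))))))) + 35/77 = -2305.64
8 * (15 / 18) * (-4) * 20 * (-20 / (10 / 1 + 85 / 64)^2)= 1048576 / 12615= 83.12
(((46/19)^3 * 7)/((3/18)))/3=1362704/6859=198.67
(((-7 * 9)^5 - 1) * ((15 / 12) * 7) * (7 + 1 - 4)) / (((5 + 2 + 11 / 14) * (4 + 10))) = -318672284.77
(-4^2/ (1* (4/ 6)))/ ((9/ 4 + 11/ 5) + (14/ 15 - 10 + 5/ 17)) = 24480/ 4409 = 5.55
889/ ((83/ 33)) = 29337/ 83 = 353.46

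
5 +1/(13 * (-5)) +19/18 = 7067/1170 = 6.04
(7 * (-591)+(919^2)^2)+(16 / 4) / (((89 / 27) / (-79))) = 63482211785444 / 89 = 713283278488.13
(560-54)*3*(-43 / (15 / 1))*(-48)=208876.80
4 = 4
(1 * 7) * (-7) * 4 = -196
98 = 98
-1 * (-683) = 683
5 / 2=2.50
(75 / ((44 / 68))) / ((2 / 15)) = 19125 / 22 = 869.32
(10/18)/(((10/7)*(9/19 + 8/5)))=665/3546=0.19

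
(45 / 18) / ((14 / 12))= 15 / 7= 2.14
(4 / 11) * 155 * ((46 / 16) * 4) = 7130 / 11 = 648.18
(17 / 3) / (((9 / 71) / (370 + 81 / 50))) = 22427267 / 1350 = 16612.79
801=801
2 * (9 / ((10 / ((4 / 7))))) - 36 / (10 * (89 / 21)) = 558 / 3115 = 0.18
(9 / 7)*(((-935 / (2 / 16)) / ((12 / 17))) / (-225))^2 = 40424164 / 14175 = 2851.79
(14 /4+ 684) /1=1375 /2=687.50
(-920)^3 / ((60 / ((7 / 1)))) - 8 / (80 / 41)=-90846937.43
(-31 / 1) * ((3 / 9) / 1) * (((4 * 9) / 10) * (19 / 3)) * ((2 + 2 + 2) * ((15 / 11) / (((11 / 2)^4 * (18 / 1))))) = -18848 / 161051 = -0.12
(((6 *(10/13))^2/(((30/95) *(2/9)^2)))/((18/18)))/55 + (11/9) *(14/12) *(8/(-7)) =1164794/50193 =23.21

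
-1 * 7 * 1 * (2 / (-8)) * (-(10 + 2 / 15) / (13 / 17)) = -4522 / 195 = -23.19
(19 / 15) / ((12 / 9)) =19 / 20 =0.95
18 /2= 9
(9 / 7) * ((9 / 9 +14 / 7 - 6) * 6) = -162 / 7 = -23.14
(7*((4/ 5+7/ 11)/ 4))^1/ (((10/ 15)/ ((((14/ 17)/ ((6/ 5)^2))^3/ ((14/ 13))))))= 1100815625/ 1680953472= 0.65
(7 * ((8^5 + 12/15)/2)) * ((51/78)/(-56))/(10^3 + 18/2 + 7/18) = -6267033/4723940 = -1.33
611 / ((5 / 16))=9776 / 5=1955.20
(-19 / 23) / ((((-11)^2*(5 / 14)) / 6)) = -1596 / 13915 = -0.11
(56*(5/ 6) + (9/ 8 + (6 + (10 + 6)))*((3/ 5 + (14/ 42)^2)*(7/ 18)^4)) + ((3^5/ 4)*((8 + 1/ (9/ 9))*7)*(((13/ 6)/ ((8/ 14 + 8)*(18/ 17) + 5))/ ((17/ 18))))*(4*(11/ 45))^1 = 1299570776063/ 1978141500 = 656.97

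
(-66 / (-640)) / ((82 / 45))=297 / 5248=0.06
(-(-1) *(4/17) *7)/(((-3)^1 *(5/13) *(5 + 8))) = -28/255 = -0.11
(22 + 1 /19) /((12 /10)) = 2095 /114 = 18.38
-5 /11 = -0.45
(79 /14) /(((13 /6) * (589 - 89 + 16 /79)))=6241 /1198652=0.01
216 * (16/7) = 3456/7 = 493.71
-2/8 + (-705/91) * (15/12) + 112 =9288/91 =102.07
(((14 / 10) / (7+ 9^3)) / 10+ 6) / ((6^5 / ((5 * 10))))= 220807 / 5723136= 0.04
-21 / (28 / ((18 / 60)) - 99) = 63 / 17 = 3.71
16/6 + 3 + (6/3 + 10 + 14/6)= 20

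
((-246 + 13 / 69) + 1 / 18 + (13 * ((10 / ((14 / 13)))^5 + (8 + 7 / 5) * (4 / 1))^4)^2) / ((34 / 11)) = 991895218854426276162467236299903241964156484352012105878586784846706318863803660021 / 35007483550998233565350172273326967998437500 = 28333805182239170709985620000000000000000.00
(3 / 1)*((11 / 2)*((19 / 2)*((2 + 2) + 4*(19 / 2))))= 6583.50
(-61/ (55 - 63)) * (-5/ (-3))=305/ 24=12.71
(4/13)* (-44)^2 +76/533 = 317580/533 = 595.83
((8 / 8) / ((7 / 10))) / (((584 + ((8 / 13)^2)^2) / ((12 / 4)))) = 28561 / 3892868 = 0.01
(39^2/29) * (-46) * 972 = -68006952/29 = -2345067.31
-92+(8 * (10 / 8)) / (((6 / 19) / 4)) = 104 / 3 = 34.67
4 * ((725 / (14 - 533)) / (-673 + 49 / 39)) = 18850 / 2266127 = 0.01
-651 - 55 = -706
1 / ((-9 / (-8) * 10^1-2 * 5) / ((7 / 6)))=0.93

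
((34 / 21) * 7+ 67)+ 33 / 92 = 21719 / 276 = 78.69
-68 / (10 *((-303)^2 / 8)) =-272 / 459045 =-0.00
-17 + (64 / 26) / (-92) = -5091 / 299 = -17.03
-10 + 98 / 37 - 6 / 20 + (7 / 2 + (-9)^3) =-733.15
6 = 6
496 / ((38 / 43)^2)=229276 / 361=635.11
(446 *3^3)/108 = 223/2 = 111.50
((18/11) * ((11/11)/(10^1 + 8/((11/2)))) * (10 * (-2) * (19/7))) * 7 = -380/7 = -54.29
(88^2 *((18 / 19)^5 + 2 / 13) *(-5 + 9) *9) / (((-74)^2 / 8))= 16457501592576 / 44067133903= 373.46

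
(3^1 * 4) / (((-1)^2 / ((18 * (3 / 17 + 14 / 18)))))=3504 / 17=206.12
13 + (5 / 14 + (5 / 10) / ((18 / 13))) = 13.72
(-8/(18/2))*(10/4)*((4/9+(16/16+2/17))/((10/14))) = -6692/1377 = -4.86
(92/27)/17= 92/459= 0.20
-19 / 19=-1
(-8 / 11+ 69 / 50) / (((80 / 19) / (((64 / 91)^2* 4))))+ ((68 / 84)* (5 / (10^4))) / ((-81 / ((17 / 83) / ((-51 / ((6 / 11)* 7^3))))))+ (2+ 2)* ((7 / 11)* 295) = 1380144484017977 / 1837214379000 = 751.22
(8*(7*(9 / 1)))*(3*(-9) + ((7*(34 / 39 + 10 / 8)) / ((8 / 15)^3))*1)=118929951 / 3328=35736.16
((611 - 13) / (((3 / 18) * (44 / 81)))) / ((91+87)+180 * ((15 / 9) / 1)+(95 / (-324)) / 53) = 1247666004 / 90289331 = 13.82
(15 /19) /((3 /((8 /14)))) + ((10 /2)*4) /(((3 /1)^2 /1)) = 2.37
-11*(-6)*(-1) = -66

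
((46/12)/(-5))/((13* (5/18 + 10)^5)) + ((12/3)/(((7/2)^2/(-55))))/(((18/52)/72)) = -2578208321614923856/690189072015625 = -3735.51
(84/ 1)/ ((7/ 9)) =108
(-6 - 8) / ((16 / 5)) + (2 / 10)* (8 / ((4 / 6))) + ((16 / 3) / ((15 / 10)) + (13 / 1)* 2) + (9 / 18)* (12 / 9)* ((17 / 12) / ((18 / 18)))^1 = 1141 / 40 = 28.52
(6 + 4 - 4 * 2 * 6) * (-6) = 228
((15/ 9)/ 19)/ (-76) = -5/ 4332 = -0.00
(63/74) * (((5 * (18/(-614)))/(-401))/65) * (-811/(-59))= 459837/6987307106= 0.00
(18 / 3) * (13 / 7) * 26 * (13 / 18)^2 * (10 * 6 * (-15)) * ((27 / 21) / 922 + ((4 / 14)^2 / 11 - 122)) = 28858270028250 / 1739353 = 16591381.98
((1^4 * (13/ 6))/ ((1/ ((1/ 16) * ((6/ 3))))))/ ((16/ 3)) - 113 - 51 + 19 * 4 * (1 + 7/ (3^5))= -5334953/ 62208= -85.76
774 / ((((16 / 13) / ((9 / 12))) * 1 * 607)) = 0.78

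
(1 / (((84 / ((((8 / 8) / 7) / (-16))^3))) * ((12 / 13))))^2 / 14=169 / 28077422419183140864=0.00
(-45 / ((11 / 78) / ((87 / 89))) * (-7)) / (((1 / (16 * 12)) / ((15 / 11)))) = 6156259200 / 10769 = 571664.89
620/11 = 56.36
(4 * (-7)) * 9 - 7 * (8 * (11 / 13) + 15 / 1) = -5257 / 13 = -404.38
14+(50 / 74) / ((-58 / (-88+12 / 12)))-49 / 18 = 4093 / 333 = 12.29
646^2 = 417316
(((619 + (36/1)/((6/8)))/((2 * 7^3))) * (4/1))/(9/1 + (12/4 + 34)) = 29/343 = 0.08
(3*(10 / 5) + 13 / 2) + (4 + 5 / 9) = 307 / 18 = 17.06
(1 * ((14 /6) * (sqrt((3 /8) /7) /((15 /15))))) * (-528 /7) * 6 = -264 * sqrt(42) /7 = -244.42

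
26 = 26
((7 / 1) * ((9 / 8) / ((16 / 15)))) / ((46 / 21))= 19845 / 5888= 3.37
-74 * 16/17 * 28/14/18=-1184/153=-7.74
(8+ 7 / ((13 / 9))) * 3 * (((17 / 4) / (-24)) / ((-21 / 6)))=2839 / 1456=1.95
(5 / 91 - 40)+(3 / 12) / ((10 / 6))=-39.80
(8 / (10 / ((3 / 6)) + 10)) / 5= 4 / 75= 0.05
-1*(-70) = 70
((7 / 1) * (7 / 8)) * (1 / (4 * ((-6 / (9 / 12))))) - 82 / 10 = -10741 / 1280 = -8.39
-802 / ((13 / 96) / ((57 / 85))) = -4388544 / 1105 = -3971.53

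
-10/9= -1.11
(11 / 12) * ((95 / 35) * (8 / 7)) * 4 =11.37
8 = 8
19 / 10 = 1.90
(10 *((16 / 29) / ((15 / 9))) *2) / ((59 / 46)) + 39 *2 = 142290 / 1711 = 83.16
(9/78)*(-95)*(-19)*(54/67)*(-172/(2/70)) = -880154100/871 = -1010509.87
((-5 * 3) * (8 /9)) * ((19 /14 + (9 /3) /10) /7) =-464 /147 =-3.16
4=4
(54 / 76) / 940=27 / 35720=0.00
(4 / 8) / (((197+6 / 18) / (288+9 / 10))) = 0.73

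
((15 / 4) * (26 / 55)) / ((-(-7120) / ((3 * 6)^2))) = 3159 / 39160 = 0.08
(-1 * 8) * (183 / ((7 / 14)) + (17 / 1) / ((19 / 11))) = -57128 / 19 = -3006.74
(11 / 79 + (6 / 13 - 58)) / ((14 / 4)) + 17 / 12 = -1292563 / 86268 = -14.98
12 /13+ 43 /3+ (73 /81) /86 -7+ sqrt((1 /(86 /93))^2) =423281 /45279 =9.35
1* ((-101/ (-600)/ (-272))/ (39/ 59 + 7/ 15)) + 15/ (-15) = -10864199/ 10858240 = -1.00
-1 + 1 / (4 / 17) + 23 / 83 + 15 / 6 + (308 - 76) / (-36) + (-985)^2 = 2899031053 / 2988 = 970224.58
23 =23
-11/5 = -2.20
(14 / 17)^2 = 196 / 289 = 0.68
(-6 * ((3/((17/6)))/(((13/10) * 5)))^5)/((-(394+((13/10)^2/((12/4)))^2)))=32651735040000/18708964815147709661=0.00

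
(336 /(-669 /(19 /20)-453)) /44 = -76 /11517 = -0.01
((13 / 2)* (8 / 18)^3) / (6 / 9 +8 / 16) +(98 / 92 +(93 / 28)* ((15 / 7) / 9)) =2568989 / 1095444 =2.35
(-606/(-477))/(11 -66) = -202/8745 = -0.02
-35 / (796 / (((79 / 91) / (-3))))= 395 / 31044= 0.01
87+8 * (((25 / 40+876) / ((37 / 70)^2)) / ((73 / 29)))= 1005241819 / 99937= 10058.76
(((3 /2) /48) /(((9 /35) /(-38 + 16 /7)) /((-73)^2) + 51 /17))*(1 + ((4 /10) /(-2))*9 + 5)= 4662875 /106579952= 0.04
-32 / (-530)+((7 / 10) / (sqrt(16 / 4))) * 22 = 4113 / 530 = 7.76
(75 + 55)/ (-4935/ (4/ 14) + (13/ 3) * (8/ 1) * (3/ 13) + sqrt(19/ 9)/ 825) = -54993043462500/ 7303287683525549 - 1287000 * sqrt(19)/ 7303287683525549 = -0.01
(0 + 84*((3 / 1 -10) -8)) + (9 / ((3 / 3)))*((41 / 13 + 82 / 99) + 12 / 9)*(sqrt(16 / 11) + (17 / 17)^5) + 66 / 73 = -12644309 / 10439 + 27364*sqrt(11) / 1573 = -1153.56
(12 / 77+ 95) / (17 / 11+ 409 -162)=7327 / 19138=0.38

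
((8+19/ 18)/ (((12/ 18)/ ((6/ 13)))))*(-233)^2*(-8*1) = -35396428/ 13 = -2722802.15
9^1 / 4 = 9 / 4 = 2.25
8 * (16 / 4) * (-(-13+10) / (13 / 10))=960 / 13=73.85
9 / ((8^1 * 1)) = 9 / 8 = 1.12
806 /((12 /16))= 3224 /3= 1074.67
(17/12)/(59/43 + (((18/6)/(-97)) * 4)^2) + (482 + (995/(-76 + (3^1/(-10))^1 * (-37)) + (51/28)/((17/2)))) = 120322462861/257151972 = 467.90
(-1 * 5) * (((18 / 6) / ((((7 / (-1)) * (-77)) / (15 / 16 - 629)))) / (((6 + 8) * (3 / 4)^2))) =2.22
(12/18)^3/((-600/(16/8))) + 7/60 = 937/8100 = 0.12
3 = 3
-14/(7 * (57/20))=-40/57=-0.70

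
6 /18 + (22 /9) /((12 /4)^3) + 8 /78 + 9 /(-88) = 117913 /277992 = 0.42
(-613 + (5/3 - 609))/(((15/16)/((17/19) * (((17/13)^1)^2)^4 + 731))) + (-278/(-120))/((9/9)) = -2682369426960123181/2789799065820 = -961491.98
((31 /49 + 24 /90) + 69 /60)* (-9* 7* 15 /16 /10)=-10845 /896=-12.10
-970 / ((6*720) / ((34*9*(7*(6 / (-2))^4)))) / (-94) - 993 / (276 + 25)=93063225 / 226352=411.14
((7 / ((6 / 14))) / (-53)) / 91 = -7 / 2067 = -0.00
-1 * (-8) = 8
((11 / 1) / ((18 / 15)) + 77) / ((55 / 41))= 1927 / 30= 64.23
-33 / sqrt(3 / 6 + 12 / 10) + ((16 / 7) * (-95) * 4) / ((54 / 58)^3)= -148285120 / 137781 - 33 * sqrt(170) / 17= -1101.55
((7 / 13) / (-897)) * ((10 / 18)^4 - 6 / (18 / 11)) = 164024 / 76507821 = 0.00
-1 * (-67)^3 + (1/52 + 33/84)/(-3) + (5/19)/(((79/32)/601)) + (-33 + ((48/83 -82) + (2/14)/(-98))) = 167050485879531/555515597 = 300712.50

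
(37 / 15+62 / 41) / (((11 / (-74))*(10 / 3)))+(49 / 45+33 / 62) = -40321397 / 6291450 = -6.41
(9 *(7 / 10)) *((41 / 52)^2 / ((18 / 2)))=11767 / 27040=0.44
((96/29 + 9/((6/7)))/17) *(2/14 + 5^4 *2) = 7009551/6902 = 1015.58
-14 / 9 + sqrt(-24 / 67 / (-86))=-1.49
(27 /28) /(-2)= -0.48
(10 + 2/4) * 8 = 84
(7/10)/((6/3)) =7/20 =0.35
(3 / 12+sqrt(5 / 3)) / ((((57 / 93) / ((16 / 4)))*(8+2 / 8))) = 124 / 627+496*sqrt(15) / 1881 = 1.22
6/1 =6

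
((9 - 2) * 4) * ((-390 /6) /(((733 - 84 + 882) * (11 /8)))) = -14560 /16841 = -0.86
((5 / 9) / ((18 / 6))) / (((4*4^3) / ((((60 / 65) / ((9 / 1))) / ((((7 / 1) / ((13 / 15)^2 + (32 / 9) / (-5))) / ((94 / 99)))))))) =47 / 116756640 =0.00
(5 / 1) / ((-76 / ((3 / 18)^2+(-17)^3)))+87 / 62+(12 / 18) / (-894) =4102467325 / 12637584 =324.62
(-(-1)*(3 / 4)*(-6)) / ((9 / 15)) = -15 / 2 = -7.50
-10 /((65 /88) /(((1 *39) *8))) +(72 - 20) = -4172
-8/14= -4/7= -0.57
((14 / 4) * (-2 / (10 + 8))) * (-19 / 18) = 133 / 324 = 0.41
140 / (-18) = -70 / 9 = -7.78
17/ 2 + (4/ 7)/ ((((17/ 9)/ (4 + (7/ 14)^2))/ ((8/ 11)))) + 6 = 2377/ 154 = 15.44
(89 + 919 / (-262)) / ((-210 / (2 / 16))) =-22399 / 440160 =-0.05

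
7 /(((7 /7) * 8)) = 7 /8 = 0.88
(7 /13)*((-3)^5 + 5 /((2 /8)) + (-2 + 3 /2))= -3129 /26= -120.35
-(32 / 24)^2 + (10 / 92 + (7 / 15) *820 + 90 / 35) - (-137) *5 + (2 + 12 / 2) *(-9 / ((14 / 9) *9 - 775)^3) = 1364755733985409 / 1277180712738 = 1068.57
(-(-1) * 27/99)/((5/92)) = 276/55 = 5.02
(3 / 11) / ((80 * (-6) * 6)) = -1 / 10560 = -0.00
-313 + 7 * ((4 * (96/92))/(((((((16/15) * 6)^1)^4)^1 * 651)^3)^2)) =-1083897742100965914849540387157536522223708350742467167/3462932083389667459583196125103950550425920113475584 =-313.00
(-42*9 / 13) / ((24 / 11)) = -13.33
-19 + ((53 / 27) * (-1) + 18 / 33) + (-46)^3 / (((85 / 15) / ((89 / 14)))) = -3860045348 / 35343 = -109216.69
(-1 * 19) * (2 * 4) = -152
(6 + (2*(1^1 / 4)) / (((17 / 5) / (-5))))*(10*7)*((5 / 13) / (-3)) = -31325 / 663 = -47.25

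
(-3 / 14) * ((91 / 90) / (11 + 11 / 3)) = -13 / 880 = -0.01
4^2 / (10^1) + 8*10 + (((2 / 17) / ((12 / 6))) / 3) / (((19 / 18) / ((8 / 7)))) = 922728 / 11305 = 81.62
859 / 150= 5.73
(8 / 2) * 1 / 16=1 / 4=0.25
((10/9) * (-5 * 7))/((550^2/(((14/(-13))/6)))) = 49/2123550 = 0.00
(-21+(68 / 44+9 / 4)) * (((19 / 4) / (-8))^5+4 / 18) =-33931747561 / 13287555072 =-2.55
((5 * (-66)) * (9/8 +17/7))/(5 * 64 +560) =-597/448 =-1.33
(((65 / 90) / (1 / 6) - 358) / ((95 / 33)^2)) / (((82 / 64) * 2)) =-16.65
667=667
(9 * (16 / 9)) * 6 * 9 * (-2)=-1728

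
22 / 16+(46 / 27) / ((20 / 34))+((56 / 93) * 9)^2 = 34915013 / 1037880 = 33.64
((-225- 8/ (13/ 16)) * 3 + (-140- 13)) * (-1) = 857.54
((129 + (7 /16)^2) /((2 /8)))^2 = 1093823329 /4096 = 267046.71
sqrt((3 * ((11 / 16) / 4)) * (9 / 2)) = 3 * sqrt(66) / 16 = 1.52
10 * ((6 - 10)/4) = -10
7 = 7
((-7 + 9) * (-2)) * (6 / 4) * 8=-48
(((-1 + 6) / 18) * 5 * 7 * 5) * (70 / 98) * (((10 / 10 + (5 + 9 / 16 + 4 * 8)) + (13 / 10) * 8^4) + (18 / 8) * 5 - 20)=53546125 / 288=185924.05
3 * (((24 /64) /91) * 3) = 27 /728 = 0.04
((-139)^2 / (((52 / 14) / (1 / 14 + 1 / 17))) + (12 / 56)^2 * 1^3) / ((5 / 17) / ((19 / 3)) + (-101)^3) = -139415293 / 211985451496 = -0.00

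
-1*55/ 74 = -55/ 74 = -0.74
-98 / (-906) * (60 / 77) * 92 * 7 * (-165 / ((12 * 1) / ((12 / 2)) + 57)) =-1352400 / 8909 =-151.80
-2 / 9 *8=-16 / 9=-1.78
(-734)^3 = -395446904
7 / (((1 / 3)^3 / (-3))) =-567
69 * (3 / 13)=207 / 13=15.92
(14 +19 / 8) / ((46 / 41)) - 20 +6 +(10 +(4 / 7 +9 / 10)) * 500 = 14776733 / 2576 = 5736.31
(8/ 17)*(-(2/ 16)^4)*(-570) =285/ 4352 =0.07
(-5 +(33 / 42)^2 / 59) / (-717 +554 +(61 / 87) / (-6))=15059439 / 492319954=0.03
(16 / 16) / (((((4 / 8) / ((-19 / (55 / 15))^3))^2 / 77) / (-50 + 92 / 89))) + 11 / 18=-75329814066346639 / 258003702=-291971834.06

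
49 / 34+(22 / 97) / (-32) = 37837 / 26384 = 1.43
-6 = -6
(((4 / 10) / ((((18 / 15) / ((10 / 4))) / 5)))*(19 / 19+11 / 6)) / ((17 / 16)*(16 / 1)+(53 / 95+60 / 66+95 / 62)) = 0.59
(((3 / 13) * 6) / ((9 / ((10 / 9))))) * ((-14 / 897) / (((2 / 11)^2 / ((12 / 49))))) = -4840 / 244881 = -0.02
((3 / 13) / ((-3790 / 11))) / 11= -3 / 49270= -0.00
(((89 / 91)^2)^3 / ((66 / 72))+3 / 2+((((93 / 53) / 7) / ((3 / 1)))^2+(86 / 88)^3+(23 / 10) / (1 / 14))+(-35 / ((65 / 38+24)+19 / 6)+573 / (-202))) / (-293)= -1781554869632177834582487053 / 16546911963255769469332678720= -0.11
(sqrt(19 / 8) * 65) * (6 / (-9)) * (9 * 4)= -390 * sqrt(38)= -2404.12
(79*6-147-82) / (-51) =-245 / 51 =-4.80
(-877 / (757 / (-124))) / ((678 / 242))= 13158508 / 256623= 51.28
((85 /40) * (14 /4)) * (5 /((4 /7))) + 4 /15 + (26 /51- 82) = -87831 /5440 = -16.15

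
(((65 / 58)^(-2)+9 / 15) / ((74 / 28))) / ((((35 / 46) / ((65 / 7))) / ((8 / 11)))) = 4341664 / 925925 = 4.69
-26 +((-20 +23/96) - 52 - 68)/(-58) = -131351/5568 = -23.59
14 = 14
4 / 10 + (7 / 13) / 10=59 / 130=0.45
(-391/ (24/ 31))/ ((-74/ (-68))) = -206057/ 444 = -464.09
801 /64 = 12.52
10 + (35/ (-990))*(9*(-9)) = 283/ 22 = 12.86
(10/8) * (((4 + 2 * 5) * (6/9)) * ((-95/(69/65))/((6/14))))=-1512875/621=-2436.19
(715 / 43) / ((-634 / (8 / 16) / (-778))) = 278135 / 27262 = 10.20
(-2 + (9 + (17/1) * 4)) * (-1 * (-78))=5850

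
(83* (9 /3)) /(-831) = -83 /277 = -0.30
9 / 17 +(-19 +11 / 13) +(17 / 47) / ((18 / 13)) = -3246329 / 186966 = -17.36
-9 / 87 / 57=-1 / 551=-0.00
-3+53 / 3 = 44 / 3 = 14.67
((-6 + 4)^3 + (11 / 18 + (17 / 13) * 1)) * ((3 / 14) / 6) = -1423 / 6552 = -0.22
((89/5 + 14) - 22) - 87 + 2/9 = -3464/45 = -76.98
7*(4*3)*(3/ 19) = 252/ 19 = 13.26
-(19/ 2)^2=-361/ 4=-90.25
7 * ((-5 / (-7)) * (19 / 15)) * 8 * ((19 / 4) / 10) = 361 / 15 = 24.07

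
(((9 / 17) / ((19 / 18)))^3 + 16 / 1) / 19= 543423800 / 640267073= 0.85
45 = 45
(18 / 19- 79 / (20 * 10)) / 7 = 2099 / 26600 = 0.08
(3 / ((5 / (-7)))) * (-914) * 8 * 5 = 153552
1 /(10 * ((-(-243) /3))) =1 /810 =0.00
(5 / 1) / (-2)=-5 / 2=-2.50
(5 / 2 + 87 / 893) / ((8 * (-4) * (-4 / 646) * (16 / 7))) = 552041 / 96256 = 5.74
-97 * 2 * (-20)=3880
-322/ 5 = -64.40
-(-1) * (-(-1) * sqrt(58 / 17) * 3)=3 * sqrt(986) / 17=5.54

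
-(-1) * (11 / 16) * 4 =11 / 4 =2.75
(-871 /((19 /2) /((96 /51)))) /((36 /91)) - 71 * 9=-3125749 /2907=-1075.25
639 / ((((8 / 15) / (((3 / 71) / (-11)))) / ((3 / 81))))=-0.17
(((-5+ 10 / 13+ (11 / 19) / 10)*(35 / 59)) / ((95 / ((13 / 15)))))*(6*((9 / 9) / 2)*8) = -288596 / 532475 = -0.54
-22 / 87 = -0.25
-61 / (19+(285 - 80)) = -61 / 224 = -0.27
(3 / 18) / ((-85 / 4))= -2 / 255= -0.01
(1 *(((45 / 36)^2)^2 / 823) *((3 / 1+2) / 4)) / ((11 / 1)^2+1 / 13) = 40625 / 1326491648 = 0.00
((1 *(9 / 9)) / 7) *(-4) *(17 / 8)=-17 / 14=-1.21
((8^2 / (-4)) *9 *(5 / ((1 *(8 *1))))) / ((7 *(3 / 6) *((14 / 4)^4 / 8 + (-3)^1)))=-23040 / 14119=-1.63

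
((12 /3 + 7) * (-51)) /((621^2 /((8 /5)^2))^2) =-765952 /30983121016875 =-0.00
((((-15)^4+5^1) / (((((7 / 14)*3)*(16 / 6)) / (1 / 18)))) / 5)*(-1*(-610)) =1544215 / 18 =85789.72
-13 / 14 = -0.93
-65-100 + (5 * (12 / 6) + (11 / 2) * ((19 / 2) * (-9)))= -2501 / 4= -625.25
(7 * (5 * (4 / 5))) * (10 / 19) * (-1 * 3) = -44.21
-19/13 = -1.46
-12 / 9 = -4 / 3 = -1.33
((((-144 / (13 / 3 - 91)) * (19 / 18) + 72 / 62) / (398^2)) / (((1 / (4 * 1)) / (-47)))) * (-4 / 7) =1104312 / 558572105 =0.00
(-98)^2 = 9604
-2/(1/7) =-14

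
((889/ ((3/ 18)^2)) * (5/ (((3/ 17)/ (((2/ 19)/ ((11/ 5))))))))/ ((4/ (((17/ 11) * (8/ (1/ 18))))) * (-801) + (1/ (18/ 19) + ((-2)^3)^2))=792784800/ 925661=856.45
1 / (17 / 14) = 14 / 17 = 0.82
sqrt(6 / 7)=sqrt(42) / 7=0.93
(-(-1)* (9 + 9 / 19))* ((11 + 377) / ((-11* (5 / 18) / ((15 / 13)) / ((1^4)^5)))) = -3771360 / 2717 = -1388.06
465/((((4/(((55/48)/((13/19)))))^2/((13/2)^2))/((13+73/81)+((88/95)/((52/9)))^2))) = 16134728390935/336420864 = 47959.95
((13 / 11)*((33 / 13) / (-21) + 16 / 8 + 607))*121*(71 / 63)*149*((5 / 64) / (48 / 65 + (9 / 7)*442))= 2007.38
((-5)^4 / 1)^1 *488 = 305000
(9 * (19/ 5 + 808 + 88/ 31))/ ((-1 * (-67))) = 1136421/ 10385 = 109.43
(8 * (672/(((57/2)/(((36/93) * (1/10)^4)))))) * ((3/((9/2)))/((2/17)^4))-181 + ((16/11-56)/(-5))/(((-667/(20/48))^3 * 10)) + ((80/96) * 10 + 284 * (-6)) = -320327657745509289641/173032622934930000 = -1851.26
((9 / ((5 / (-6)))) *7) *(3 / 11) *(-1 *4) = 82.47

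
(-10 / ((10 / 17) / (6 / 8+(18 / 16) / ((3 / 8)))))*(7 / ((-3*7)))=21.25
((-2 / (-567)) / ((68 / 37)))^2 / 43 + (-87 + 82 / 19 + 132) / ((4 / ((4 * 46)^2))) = 126738234512948827 / 303630929028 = 417408.84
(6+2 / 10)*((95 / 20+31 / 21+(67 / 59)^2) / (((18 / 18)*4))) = 68126809 / 5848080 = 11.65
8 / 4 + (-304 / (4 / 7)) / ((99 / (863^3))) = -341935364006 / 99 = -3453892565.72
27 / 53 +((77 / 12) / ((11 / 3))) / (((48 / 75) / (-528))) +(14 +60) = -290279 / 212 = -1369.24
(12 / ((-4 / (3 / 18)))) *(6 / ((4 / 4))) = -3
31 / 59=0.53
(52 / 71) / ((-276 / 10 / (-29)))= 3770 / 4899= 0.77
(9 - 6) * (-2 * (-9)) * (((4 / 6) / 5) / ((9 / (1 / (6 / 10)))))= 4 / 3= 1.33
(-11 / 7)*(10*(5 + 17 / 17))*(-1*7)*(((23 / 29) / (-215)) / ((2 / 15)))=-22770 / 1247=-18.26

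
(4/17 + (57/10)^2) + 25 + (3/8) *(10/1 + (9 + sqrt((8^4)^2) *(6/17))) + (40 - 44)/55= 22697881/37400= 606.90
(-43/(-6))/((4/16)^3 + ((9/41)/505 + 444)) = 28490080/1765123683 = 0.02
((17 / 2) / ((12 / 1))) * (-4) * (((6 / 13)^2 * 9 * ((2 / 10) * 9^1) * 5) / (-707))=8262 / 119483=0.07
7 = 7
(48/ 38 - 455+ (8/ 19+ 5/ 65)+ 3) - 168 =-152705/ 247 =-618.24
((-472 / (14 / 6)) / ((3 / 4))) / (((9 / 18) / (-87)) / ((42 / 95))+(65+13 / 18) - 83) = 1971072 / 126361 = 15.60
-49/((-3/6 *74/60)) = 2940/37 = 79.46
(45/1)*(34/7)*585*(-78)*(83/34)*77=-1874708550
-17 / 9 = -1.89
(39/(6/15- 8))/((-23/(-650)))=-63375/437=-145.02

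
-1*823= -823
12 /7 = 1.71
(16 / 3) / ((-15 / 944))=-15104 / 45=-335.64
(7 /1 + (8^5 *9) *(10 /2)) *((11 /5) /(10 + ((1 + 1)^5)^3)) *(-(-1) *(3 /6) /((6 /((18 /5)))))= 16220237 /546300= 29.69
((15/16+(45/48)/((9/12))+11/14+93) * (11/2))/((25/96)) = 354717/175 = 2026.95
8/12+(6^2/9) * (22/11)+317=977/3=325.67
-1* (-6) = 6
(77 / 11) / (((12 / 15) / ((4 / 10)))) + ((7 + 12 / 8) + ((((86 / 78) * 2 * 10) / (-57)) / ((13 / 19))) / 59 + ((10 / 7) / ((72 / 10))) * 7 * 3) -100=-15047959 / 179478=-83.84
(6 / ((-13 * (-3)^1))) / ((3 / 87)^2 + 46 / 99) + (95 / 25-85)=-40774928 / 504205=-80.87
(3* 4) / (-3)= -4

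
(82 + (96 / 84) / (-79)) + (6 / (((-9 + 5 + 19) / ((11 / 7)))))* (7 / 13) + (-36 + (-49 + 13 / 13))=-60244 / 35945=-1.68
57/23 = 2.48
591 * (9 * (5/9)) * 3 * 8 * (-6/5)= -85104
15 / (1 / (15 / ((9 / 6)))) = 150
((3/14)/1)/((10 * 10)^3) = 0.00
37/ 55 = 0.67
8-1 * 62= -54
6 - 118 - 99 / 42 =-1601 / 14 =-114.36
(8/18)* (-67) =-268/9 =-29.78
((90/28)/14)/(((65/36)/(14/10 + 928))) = 376407/3185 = 118.18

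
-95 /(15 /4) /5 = -76 /15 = -5.07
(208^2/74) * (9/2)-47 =95605/37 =2583.92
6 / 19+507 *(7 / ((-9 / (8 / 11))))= -179618 / 627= -286.47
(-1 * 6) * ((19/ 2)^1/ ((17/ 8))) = -456/ 17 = -26.82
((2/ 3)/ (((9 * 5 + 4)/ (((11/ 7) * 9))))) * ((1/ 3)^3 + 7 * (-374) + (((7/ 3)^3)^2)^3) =808279.13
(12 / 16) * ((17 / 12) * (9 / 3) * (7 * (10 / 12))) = 18.59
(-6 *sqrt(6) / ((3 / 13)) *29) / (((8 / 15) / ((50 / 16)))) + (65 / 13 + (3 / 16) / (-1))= 77 / 16 - 141375 *sqrt(6) / 32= -10816.96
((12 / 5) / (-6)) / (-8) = 0.05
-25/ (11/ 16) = -400/ 11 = -36.36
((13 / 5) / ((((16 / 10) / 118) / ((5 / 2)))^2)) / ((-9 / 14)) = -39596375 / 288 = -137487.41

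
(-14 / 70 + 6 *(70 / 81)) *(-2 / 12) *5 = -673 / 162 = -4.15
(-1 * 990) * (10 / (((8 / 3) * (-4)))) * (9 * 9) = 601425 / 8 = 75178.12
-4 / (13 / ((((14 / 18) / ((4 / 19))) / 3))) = -133 / 351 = -0.38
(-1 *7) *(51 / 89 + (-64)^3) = 1835003.99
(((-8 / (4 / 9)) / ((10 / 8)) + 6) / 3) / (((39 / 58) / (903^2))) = -220704036 / 65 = -3395446.71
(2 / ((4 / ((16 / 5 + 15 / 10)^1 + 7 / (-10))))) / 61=2 / 61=0.03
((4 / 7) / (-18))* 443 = -886 / 63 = -14.06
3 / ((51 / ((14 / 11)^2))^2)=38416 / 12693747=0.00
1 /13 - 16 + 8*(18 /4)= 20.08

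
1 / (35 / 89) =89 / 35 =2.54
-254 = -254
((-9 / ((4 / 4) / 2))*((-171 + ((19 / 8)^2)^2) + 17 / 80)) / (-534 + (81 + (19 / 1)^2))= -25615107 / 942080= -27.19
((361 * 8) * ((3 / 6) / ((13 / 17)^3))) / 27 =7094372 / 59319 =119.60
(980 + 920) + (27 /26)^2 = 1285129 /676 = 1901.08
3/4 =0.75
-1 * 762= -762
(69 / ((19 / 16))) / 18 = 184 / 57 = 3.23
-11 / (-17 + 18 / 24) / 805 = 44 / 52325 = 0.00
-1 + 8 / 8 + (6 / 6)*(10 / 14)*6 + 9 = 93 / 7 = 13.29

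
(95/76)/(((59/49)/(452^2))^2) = 125272548403520/3481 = 35987517495.98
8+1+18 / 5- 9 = 3.60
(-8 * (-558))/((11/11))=4464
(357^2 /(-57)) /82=-27.27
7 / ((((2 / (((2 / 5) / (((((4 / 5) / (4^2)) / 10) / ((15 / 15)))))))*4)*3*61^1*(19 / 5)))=350 / 3477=0.10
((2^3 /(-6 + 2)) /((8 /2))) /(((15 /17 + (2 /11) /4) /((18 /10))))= -1683 /1735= -0.97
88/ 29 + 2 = 146/ 29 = 5.03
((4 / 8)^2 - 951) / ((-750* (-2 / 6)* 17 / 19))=-72257 / 17000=-4.25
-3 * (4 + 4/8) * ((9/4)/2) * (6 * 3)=-2187/8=-273.38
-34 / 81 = -0.42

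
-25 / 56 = -0.45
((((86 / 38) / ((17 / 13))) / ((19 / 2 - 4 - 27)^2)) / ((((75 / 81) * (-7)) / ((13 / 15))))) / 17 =-6084 / 206598875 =-0.00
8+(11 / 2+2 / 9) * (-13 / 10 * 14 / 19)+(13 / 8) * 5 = 72803 / 6840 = 10.64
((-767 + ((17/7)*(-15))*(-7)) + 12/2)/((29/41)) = -20746/29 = -715.38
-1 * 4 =-4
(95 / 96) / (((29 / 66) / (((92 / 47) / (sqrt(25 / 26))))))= 4807*sqrt(26) / 5452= 4.50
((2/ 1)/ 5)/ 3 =2/ 15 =0.13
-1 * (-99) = 99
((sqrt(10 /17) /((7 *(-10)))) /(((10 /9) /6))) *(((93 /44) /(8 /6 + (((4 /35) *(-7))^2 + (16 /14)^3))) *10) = -1845585 *sqrt(170) /66694672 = -0.36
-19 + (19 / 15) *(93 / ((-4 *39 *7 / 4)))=-26524 / 1365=-19.43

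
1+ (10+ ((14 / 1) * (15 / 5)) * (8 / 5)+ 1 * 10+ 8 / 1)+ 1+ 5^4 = 3611 / 5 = 722.20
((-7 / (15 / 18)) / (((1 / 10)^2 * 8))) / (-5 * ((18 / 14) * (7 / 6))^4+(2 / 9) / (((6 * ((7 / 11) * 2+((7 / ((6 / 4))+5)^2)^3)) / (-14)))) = 3664117372720 / 883314031671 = 4.15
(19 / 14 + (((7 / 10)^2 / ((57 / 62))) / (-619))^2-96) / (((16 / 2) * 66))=-2061849193754723 / 11502784422360000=-0.18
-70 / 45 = -1.56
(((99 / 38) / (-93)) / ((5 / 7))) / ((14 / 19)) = -0.05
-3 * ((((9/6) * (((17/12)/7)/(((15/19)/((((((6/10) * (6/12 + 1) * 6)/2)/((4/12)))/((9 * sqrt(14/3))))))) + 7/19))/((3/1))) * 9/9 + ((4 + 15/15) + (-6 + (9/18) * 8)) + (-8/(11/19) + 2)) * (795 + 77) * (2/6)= 1573524/209 - 35207 * sqrt(42)/4900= 7482.26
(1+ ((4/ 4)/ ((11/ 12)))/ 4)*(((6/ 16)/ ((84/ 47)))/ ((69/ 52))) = 611/ 3036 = 0.20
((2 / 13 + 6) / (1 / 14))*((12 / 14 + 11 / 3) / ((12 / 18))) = 7600 / 13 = 584.62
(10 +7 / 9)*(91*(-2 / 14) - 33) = -4462 / 9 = -495.78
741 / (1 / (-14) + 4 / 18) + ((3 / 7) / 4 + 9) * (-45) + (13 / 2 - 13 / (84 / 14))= 378715 / 84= 4508.51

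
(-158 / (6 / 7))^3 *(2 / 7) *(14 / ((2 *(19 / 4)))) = -1352899016 / 513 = -2637230.05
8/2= 4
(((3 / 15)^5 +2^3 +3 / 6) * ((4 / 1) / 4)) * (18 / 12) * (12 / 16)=478143 / 50000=9.56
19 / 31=0.61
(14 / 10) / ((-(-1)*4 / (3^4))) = 567 / 20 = 28.35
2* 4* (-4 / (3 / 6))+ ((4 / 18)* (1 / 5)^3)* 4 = -71992 / 1125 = -63.99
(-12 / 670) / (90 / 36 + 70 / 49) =-84 / 18425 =-0.00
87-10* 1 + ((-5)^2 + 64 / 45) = 4654 / 45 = 103.42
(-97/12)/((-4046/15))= 485/16184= 0.03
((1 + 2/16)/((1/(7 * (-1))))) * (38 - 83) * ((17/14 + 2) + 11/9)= 1572.19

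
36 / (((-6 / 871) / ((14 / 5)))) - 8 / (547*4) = -40020718 / 2735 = -14632.80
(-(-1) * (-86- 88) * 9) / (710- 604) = -783 / 53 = -14.77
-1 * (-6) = 6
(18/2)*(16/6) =24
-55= -55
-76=-76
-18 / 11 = -1.64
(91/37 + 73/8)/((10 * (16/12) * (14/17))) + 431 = 71617439/165760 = 432.06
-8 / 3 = -2.67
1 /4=0.25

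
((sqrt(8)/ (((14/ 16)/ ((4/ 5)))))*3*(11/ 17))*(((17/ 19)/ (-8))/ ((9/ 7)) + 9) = 1072984*sqrt(2)/ 33915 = 44.74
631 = 631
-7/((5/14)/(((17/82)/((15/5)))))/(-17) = 49/615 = 0.08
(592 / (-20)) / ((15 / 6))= -296 / 25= -11.84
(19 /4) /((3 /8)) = 38 /3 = 12.67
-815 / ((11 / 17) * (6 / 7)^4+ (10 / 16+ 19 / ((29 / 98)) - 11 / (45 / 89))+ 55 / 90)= -18.51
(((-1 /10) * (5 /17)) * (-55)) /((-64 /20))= -275 /544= -0.51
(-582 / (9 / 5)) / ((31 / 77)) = -74690 / 93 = -803.12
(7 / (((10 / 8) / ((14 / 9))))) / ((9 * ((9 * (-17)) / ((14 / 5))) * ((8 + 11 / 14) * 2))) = -38416 / 38108475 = -0.00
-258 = -258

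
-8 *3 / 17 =-24 / 17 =-1.41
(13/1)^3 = 2197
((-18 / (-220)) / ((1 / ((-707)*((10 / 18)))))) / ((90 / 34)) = -12019 / 990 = -12.14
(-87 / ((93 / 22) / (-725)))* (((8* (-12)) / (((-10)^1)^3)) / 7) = 222024 / 1085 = 204.63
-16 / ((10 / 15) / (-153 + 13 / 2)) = 3516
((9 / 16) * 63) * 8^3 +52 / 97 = 1760020 / 97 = 18144.54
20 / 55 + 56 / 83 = 1.04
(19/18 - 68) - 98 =-2969/18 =-164.94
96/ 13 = 7.38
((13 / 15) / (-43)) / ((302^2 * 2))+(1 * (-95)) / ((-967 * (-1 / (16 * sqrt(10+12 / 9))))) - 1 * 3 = -1520 * sqrt(102) / 2901 - 352959493 / 117653160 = -8.29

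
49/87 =0.56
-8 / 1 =-8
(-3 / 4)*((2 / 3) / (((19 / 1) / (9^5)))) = -59049 / 38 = -1553.92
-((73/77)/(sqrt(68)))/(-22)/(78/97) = 7081 * sqrt(17)/4492488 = 0.01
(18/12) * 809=1213.50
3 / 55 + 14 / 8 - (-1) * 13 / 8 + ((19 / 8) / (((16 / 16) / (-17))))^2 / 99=630293 / 31680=19.90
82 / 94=0.87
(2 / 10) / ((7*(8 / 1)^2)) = 1 / 2240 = 0.00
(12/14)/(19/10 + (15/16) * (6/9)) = 0.34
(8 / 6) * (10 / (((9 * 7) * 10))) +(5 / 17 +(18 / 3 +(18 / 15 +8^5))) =526538653 / 16065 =32775.52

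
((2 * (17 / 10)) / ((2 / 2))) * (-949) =-16133 / 5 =-3226.60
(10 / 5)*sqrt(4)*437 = 1748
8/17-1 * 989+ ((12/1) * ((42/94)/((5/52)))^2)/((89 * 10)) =-412863344297/417777125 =-988.24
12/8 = 1.50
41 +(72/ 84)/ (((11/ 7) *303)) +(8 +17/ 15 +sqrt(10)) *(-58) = -8144711/ 16665-58 *sqrt(10) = -672.14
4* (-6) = -24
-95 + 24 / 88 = -1042 / 11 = -94.73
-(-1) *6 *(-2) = -12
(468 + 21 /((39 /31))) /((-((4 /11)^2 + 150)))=-3.23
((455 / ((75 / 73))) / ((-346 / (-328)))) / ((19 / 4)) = 4357808 / 49305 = 88.38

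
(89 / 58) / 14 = 89 / 812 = 0.11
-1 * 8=-8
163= 163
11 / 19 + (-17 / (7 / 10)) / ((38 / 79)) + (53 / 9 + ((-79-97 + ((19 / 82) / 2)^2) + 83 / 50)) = -175739750827 / 804862800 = -218.35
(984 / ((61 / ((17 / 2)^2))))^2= 5054356836 / 3721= 1358332.93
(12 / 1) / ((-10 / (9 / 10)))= -27 / 25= -1.08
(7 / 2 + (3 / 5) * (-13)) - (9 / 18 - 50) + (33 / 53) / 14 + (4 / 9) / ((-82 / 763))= 56277773 / 1368990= 41.11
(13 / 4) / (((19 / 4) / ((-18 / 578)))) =-117 / 5491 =-0.02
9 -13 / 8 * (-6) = 75 / 4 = 18.75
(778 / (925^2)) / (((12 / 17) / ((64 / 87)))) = 211616 / 223318125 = 0.00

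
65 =65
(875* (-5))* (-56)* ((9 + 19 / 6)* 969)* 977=2821993667500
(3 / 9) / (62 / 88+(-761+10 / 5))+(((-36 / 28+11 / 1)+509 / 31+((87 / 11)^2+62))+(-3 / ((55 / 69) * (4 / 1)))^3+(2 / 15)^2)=20797495970085313 / 138768665112000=149.87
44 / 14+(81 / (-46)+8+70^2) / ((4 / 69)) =4739603 / 56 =84635.77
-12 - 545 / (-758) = -8551 / 758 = -11.28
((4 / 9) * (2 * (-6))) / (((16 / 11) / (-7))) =77 / 3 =25.67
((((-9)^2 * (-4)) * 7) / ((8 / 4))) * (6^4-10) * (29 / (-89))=42291396 / 89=475184.22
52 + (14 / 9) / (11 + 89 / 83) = 235049 / 4509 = 52.13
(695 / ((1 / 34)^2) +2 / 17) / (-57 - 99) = -2276357 / 442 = -5150.13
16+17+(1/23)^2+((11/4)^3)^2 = 465.51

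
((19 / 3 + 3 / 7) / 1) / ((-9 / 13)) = -1846 / 189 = -9.77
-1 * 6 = -6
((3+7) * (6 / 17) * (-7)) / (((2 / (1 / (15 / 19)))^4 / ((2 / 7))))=-1.14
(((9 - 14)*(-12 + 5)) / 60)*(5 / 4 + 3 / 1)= 119 / 48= 2.48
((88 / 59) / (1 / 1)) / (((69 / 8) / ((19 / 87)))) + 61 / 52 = 22300349 / 18417204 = 1.21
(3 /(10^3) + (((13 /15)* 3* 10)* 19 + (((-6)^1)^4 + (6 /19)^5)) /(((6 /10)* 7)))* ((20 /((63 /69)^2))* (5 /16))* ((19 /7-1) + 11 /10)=329927652708215783 /36689844542400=8992.34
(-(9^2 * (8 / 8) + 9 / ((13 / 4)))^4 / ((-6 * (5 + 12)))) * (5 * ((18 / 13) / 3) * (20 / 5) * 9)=253153551283380 / 6311981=40106830.37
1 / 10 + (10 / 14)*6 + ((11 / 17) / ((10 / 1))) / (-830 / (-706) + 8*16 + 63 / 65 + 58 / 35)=4419814463 / 1007662488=4.39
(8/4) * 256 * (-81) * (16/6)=-110592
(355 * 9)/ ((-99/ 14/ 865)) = -4299050/ 11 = -390822.73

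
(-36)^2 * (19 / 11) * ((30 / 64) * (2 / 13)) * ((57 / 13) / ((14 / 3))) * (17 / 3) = 22369365 / 26026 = 859.50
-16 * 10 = -160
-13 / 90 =-0.14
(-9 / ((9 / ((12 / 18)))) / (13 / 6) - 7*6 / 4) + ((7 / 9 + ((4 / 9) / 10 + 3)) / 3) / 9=-336943 / 31590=-10.67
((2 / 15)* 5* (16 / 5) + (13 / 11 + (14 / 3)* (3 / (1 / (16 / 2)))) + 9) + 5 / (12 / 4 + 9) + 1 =27661 / 220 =125.73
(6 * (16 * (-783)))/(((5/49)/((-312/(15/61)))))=23366423808/25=934656952.32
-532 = -532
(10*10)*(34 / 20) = 170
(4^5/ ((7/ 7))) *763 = 781312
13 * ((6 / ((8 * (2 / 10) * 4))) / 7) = 1.74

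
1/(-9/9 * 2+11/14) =-14/17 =-0.82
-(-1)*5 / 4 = 5 / 4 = 1.25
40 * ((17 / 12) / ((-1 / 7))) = -1190 / 3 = -396.67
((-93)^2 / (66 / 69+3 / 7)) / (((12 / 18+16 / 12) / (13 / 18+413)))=1291712.21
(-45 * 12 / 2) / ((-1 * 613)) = 270 / 613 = 0.44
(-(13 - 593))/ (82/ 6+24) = 1740/ 113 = 15.40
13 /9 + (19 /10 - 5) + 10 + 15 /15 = 841 /90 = 9.34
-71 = -71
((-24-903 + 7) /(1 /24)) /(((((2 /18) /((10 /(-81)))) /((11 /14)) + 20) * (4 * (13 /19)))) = -5768400 /13481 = -427.89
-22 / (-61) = 22 / 61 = 0.36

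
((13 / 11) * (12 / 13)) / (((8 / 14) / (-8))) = -168 / 11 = -15.27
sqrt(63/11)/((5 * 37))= 3 * sqrt(77)/2035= 0.01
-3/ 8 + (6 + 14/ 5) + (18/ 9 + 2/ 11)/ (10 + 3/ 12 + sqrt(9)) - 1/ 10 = 197979/ 23320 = 8.49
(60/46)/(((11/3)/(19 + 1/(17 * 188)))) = 6.76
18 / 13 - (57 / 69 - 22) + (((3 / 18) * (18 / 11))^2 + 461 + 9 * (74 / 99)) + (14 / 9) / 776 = 61950920825 / 126337068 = 490.36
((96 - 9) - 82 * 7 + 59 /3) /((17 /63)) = -29442 /17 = -1731.88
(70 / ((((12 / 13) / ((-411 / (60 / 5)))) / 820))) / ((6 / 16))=-51114700 / 9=-5679411.11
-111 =-111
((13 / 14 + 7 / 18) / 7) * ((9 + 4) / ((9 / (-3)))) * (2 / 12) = -1079 / 7938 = -0.14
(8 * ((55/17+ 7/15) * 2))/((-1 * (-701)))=15104/178755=0.08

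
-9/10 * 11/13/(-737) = 9/8710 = 0.00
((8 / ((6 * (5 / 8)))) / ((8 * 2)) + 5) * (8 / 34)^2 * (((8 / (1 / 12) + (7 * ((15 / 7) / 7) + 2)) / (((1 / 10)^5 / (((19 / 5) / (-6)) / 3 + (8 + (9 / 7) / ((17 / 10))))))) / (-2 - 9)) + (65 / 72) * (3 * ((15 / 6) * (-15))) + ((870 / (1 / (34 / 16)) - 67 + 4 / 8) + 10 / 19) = -623623503963427 / 282281328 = -2209226.90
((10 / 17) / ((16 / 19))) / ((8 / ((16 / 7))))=95 / 476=0.20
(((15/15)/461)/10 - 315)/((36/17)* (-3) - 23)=24686533/2300390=10.73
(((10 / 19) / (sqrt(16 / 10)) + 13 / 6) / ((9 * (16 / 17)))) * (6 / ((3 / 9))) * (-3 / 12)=-1.37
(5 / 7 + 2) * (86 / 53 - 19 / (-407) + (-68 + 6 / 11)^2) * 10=205209899570 / 1660967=123548.45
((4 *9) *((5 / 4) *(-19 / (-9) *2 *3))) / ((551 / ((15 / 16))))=225 / 232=0.97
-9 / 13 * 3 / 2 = -27 / 26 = -1.04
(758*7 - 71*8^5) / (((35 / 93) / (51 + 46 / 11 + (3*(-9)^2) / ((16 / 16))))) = -141613111776 / 77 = -1839131321.77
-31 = -31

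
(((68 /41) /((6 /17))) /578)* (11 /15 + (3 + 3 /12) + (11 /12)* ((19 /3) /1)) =881 /11070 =0.08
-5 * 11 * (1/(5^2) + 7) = -1936/5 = -387.20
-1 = -1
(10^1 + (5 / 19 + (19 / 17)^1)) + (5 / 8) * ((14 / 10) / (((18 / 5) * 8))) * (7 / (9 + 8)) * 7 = 4267337 / 372096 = 11.47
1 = 1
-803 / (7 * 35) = -803 / 245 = -3.28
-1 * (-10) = 10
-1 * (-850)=850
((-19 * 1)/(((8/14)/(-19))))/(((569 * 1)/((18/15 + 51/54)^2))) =94128223/18435600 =5.11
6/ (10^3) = 0.01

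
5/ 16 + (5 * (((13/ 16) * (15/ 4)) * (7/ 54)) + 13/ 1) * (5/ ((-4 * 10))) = -14371/ 9216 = -1.56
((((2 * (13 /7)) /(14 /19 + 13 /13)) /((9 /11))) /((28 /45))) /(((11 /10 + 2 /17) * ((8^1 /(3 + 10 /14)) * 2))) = 1364675 /1704024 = 0.80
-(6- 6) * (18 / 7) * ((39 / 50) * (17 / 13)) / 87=0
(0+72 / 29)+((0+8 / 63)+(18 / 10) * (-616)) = -10105048 / 9135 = -1106.19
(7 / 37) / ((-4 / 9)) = -63 / 148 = -0.43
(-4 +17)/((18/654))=1417/3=472.33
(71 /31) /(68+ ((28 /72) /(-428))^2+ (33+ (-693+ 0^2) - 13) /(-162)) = 1404654912 /44252247877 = 0.03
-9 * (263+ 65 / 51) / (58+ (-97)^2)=-40434 / 160939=-0.25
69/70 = 0.99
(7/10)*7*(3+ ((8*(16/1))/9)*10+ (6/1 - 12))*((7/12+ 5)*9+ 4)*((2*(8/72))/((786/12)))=13323149/106110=125.56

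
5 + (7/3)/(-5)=68/15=4.53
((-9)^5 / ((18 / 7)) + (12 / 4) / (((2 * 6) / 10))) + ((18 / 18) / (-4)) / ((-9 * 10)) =-8265959 / 360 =-22961.00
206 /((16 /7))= 721 /8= 90.12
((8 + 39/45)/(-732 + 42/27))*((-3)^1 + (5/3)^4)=-1337/23355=-0.06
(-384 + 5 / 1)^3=-54439939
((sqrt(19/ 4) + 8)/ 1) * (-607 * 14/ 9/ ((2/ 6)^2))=-67984 - 4249 * sqrt(19)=-86504.96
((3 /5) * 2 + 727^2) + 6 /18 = 7927958 /15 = 528530.53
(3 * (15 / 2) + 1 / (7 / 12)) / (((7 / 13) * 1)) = 4407 / 98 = 44.97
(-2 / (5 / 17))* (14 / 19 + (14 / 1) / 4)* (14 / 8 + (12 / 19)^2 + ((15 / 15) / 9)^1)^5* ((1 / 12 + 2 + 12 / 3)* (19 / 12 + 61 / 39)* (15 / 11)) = -2144237149724665699684928994641 / 48348097490208695428694016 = -44349.98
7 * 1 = 7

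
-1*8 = -8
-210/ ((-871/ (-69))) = -14490/ 871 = -16.64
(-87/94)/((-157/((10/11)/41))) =435/3327929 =0.00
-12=-12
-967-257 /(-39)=-37456 /39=-960.41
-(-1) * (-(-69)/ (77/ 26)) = 1794/ 77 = 23.30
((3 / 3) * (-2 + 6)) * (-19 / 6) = -38 / 3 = -12.67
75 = 75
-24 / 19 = -1.26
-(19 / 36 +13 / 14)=-367 / 252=-1.46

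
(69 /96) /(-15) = -23 /480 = -0.05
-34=-34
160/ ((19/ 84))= 13440/ 19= 707.37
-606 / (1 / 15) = -9090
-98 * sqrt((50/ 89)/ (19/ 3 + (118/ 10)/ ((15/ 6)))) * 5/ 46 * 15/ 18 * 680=-10412500 * sqrt(442686)/ 5090889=-1360.85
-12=-12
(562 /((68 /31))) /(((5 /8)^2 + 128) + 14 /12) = 836256 /422875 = 1.98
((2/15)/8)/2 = 1/120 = 0.01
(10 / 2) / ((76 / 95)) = 25 / 4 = 6.25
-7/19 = -0.37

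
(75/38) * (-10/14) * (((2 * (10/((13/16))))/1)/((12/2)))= -10000/1729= -5.78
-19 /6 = -3.17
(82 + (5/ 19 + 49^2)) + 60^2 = 115582/ 19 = 6083.26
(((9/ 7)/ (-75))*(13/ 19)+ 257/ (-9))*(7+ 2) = -854876/ 3325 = -257.11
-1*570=-570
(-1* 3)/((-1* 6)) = 0.50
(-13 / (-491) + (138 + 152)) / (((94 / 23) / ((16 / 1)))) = 26202152 / 23077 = 1135.42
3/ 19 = 0.16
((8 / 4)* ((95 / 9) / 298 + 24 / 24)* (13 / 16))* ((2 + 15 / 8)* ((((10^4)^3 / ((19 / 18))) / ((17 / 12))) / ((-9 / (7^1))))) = -489619812500000000 / 144381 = -3391165129068.23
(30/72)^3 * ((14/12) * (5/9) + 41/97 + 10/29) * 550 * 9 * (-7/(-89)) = 51744240625/1297850688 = 39.87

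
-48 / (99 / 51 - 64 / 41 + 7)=-4182 / 643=-6.50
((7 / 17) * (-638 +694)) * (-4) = -1568 / 17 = -92.24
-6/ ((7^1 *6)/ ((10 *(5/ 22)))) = -25/ 77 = -0.32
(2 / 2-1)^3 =0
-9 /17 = -0.53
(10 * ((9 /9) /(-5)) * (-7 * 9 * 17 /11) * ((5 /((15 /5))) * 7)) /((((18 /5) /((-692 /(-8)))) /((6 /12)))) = 3602725 /132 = 27293.37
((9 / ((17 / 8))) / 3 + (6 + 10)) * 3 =888 / 17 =52.24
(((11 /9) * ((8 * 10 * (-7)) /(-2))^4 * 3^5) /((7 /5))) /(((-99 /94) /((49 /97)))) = -625428321649.48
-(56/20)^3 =-2744/125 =-21.95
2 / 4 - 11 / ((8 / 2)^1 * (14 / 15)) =-137 / 56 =-2.45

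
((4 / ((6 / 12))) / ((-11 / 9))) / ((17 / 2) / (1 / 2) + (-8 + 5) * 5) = -36 / 11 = -3.27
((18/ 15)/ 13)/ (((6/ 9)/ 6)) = 54/ 65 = 0.83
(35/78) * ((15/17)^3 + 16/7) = 511165/383214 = 1.33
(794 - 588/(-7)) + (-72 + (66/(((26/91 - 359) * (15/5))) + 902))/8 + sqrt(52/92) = sqrt(299)/23 + 2465155/2511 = 982.49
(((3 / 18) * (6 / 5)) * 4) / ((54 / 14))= 28 / 135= 0.21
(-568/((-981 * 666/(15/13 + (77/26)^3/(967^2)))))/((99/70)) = 47125692710705/66440277940084191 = 0.00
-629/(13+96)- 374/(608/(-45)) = 726019/33136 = 21.91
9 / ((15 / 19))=11.40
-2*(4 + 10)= -28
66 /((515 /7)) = 462 /515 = 0.90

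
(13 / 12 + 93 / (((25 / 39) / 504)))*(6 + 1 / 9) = 241300631 / 540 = 446853.02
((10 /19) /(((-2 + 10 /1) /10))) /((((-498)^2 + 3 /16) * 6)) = 100 /226179819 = 0.00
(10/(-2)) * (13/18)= -3.61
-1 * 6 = -6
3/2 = 1.50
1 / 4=0.25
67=67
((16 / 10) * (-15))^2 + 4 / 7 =4036 / 7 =576.57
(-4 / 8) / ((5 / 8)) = -4 / 5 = -0.80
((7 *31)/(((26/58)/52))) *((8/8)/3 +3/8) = 106981/6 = 17830.17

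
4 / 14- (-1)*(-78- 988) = -7460 / 7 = -1065.71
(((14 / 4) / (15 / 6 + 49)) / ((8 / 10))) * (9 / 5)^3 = 5103 / 10300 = 0.50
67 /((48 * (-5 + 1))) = -67 /192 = -0.35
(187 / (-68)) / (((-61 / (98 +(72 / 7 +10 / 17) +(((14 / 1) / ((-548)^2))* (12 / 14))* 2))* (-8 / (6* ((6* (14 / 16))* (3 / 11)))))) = -13131252495 / 2491321984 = -5.27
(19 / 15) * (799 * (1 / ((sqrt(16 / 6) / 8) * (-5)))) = -30362 * sqrt(6) / 75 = -991.62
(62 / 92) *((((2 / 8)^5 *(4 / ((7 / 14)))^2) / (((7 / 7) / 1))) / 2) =31 / 1472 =0.02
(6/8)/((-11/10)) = -15/22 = -0.68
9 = 9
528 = 528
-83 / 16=-5.19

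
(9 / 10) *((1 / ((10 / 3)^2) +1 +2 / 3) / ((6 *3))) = 0.09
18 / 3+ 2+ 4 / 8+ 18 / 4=13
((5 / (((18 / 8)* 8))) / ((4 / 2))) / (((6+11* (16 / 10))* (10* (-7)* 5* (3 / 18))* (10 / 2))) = -1 / 49560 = -0.00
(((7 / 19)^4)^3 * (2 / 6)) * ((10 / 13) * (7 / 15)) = 193778020814 / 258957845530740837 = 0.00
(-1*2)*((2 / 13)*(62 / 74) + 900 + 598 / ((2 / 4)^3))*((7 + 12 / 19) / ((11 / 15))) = -11893187100 / 100529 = -118306.03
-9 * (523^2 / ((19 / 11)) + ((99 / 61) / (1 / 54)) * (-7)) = -1645442469 / 1159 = -1419708.77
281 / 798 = 0.35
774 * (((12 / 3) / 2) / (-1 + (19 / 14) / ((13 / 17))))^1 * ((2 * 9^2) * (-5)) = -76068720 / 47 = -1618483.40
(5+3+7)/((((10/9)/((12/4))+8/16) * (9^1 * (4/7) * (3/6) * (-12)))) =-105/188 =-0.56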